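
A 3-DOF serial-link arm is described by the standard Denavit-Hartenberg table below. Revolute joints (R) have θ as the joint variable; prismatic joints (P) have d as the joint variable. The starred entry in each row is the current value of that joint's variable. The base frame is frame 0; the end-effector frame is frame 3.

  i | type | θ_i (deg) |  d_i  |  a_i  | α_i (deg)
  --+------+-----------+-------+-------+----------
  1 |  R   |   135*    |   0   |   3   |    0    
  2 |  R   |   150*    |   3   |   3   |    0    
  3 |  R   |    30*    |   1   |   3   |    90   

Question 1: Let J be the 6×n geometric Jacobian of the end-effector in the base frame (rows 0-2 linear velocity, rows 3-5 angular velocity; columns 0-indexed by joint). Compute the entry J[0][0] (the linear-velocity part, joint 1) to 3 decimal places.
2.898

axis z_0 = ẑ; lever o_n−o_0 = (0.7765,-2.8978,4.0000)
cross product → J_v[:, 0] = (2.8978,0.7765,-0.0000)
J_ω[:, 0] = z_0
entry J[0][0] = 2.8978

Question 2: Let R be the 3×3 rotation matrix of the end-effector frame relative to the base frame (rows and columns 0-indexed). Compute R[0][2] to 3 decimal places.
End-effector z-axis (col 2 of R) = (-0.7071,-0.7071,0.0000)
R[0][2] = -0.7071

-0.707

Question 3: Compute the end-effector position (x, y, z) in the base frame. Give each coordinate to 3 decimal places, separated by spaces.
after link 1: o_1 = (-2.1213, 2.1213, 0.0000)
after link 2: o_2 = (-1.3449, -0.7765, 3.0000)
after link 3: o_3 = (0.7765, -2.8978, 4.0000)

0.776 -2.898 4.000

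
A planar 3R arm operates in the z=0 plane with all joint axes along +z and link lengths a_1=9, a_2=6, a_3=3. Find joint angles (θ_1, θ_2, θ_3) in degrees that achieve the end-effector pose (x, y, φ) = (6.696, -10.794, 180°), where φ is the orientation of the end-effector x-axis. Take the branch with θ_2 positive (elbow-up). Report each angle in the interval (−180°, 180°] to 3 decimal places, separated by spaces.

wrist centre = target − a_3·(cos φ, sin φ) = (9.6960, -10.7940)
cos θ_2 = (210.5229−9²−6²)/(2·9·6) = 0.8660; θ_2 = 30.0084° (elbow-up)
β = atan2(-10.7940,9.6960) = -48.0674°; ψ = atan2(3.0008,14.1957) = 11.9358°
θ_1 = β − ψ = -60.0031°
θ_3 = φ − θ_1 − θ_2 = -150.0052° (wrapped to (-180°,180°])

-60.003 30.008 -150.005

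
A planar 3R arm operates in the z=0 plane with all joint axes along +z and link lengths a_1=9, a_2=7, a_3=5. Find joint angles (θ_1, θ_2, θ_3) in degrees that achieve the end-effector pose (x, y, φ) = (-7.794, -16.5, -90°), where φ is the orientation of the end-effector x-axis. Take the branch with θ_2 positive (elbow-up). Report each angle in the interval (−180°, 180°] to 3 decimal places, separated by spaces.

-150.000 60.002 -0.002

wrist centre = target − a_3·(cos φ, sin φ) = (-7.7940, -11.5000)
cos θ_2 = (192.9964−9²−7²)/(2·9·7) = 0.5000; θ_2 = 60.0019° (elbow-up)
β = atan2(-11.5000,-7.7940) = -124.1270°; ψ = atan2(6.0623,12.4998) = 25.8730°
θ_1 = β − ψ = -150.0000°
θ_3 = φ − θ_1 − θ_2 = -0.0019° (wrapped to (-180°,180°])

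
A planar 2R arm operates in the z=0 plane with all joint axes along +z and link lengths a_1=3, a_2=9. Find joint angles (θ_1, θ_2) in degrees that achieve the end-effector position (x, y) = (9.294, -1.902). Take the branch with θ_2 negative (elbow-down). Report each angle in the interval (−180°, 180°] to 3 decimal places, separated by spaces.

60.003 -90.004

cos θ_2 = (89.9960−3²−9²)/(2·3·9) = -0.0001; θ_2 = -90.0042° (elbow-down)
β = atan2(-1.9020,9.2940) = -11.5658°; ψ = atan2(-9.0000,2.9993) = -71.5688°
θ_1 = β − ψ = 60.0031°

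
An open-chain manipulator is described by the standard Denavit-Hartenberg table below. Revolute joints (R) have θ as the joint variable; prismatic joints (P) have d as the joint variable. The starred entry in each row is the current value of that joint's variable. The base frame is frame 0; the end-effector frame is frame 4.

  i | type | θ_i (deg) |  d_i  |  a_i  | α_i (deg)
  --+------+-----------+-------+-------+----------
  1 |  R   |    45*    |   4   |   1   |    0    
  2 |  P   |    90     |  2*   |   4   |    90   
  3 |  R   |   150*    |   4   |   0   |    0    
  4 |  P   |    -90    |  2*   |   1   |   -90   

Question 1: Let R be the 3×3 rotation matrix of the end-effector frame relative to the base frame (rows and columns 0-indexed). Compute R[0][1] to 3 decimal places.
-0.707

End-effector y-axis (col 1 of R) = (-0.7071,-0.7071,-0.0000)
R[0][1] = -0.7071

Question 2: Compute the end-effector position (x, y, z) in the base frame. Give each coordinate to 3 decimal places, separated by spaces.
after link 1: o_1 = (0.7071, 0.7071, 4.0000)
after link 2: o_2 = (-2.1213, 3.5355, 6.0000)
after link 3: o_3 = (0.7071, 6.3640, 6.0000)
after link 4: o_4 = (1.7678, 8.1317, 6.8660)

1.768 8.132 6.866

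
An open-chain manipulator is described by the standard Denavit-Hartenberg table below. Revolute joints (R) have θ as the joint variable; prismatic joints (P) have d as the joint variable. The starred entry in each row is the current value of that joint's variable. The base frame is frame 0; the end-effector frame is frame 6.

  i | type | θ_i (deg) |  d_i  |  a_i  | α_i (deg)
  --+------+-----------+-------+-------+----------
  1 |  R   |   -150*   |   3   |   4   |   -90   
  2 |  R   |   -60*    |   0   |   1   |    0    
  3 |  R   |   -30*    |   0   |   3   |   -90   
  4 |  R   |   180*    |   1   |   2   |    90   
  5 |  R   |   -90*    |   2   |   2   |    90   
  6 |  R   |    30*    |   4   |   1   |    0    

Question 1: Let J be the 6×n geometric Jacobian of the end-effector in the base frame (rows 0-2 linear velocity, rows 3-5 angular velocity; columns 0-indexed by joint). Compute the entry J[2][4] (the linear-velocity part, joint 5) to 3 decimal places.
axis z_4 = (-0.5000,0.8660,0.0000); lever o_n−o_4 = (1.2321,3.5981,4.0000)
cross product → J_v[:, 4] = (3.4641,2.0000,-2.8660)
J_ω[:, 4] = z_4
entry J[2][4] = -2.8660

-2.866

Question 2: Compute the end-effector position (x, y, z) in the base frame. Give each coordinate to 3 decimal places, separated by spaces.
after link 1: o_1 = (-3.4641, -2.0000, 3.0000)
after link 2: o_2 = (-3.8971, -2.2500, 3.8660)
after link 3: o_3 = (-3.8971, -2.2500, 6.8660)
after link 4: o_4 = (-4.7631, -2.7500, 4.8660)
after link 5: o_5 = (-4.0311, -0.0179, 4.8660)
after link 6: o_6 = (-3.5311, 0.8481, 8.8660)

-3.531 0.848 8.866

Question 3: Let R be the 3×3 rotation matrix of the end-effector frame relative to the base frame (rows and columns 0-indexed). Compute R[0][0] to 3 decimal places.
0.500

End-effector x-axis (col 0 of R) = (0.5000,0.8660,0.0000)
R[0][0] = 0.5000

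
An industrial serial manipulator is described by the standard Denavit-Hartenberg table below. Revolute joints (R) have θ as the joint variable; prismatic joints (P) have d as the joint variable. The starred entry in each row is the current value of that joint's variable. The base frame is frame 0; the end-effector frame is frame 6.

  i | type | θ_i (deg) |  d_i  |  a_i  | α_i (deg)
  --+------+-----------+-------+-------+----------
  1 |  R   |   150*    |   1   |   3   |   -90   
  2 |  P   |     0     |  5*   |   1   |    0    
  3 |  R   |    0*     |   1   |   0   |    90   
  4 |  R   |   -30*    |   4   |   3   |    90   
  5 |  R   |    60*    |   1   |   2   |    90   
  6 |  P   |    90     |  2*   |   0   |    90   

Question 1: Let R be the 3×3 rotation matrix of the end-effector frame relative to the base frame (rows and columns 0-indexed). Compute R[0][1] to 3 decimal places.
End-effector y-axis (col 1 of R) = (-0.4330,0.7500,-0.5000)
R[0][1] = -0.4330

-0.433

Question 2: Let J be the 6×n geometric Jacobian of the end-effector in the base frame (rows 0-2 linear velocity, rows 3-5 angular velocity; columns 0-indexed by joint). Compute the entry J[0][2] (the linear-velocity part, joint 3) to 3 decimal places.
axis z_2 = (-0.5000,-0.8660,0.0000); lever o_n−o_2 = (-2.5000,4.5981,4.7321)
cross product → J_v[:, 2] = (-4.0981,2.3660,-4.4641)
J_ω[:, 2] = z_2
entry J[0][2] = -4.0981

-4.098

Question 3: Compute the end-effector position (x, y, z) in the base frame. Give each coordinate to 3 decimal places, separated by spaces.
after link 1: o_1 = (-2.5981, 1.5000, 1.0000)
after link 2: o_2 = (-5.9641, -2.3301, 1.0000)
after link 3: o_3 = (-6.4641, -3.1962, 1.0000)
after link 4: o_4 = (-7.9641, -0.5981, 5.0000)
after link 5: o_5 = (-7.5981, 0.7679, 6.7321)
after link 6: o_6 = (-8.4641, 2.2679, 5.7321)

-8.464 2.268 5.732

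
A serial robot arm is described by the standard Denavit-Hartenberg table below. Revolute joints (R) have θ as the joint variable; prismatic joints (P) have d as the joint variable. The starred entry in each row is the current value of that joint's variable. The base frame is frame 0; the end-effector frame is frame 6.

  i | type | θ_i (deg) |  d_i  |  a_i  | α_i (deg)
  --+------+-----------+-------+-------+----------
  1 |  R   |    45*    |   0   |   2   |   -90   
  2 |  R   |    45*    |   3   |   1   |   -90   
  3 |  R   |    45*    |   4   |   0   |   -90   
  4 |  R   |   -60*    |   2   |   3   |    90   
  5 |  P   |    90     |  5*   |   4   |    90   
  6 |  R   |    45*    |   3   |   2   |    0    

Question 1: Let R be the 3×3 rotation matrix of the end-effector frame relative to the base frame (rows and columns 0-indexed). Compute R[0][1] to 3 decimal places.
End-effector y-axis (col 1 of R) = (-0.8030,0.5165,-0.2974)
R[0][1] = -0.8030

-0.803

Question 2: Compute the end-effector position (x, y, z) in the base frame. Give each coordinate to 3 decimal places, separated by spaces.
-7.504 -8.120 -4.493

after link 1: o_1 = (1.4142, 1.4142, 0.0000)
after link 2: o_2 = (-0.2071, 4.0355, -0.7071)
after link 3: o_3 = (-2.2071, 2.0355, -3.5355)
after link 4: o_4 = (-1.9329, -1.1903, -5.1227)
after link 5: o_5 = (-6.2931, -5.2204, -2.7254)
after link 6: o_6 = (-7.5037, -8.1204, -4.4930)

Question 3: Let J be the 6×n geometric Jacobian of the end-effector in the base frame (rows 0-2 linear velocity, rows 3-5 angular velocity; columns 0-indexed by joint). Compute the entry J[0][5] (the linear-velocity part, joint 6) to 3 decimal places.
-1.606

axis z_5 = (-0.0062,-0.5062,-0.8624); lever o_n−o_5 = (-1.2105,-2.9000,-1.7676)
cross product → J_v[:, 5] = (-1.6060,1.0329,-0.5947)
J_ω[:, 5] = z_5
entry J[0][5] = -1.6060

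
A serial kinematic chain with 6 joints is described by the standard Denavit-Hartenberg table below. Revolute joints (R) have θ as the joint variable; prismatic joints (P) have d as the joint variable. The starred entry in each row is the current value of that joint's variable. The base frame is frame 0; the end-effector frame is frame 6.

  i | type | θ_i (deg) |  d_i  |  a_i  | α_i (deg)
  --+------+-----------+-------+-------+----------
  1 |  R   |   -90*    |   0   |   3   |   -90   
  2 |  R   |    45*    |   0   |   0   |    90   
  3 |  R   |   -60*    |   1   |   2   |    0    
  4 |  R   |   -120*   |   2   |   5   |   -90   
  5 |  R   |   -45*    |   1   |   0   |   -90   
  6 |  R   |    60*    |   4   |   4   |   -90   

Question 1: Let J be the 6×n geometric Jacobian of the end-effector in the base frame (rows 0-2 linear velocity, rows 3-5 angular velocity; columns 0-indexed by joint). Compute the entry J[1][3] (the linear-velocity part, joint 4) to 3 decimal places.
axis z_3 = (0.0000,-0.7071,0.7071); lever o_n−o_3 = (2.4641,6.1213,6.9497)
cross product → J_v[:, 3] = (-9.2426,1.7424,1.7424)
J_ω[:, 3] = z_3
entry J[1][3] = 1.7424

1.742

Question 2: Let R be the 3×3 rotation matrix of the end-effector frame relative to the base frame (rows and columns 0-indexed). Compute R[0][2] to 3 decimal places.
0.500

End-effector z-axis (col 2 of R) = (0.5000,0.0000,-0.8660)
R[0][2] = 0.5000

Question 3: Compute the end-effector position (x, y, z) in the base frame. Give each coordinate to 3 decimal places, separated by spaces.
0.732 1.707 6.950

after link 1: o_1 = (0.0000, -3.0000, 0.0000)
after link 2: o_2 = (0.0000, -3.0000, 0.0000)
after link 3: o_3 = (-1.7321, -4.4142, -0.0000)
after link 4: o_4 = (-1.7321, -2.2929, 4.9497)
after link 5: o_5 = (-2.7321, -2.2929, 4.9497)
after link 6: o_6 = (0.7321, 1.7071, 6.9497)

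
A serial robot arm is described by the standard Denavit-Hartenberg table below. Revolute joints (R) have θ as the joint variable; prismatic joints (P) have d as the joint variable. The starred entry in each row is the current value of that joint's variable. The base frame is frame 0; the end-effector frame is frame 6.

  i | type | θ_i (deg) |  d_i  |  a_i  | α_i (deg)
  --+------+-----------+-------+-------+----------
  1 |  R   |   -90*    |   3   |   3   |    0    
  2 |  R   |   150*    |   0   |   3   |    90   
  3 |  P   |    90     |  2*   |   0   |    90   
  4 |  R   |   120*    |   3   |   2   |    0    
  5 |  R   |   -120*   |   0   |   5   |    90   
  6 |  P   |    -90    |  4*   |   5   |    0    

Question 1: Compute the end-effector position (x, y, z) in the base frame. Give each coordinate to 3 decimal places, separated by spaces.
after link 1: o_1 = (0.0000, -3.0000, 3.0000)
after link 2: o_2 = (1.5000, -0.4019, 3.0000)
after link 3: o_3 = (3.2321, -1.4019, 3.0000)
after link 4: o_4 = (6.2321, 0.3301, 2.0000)
after link 5: o_5 = (6.2321, 0.3301, 7.0000)
after link 6: o_6 = (0.2679, -2.0000, 7.0000)

0.268 -2.000 7.000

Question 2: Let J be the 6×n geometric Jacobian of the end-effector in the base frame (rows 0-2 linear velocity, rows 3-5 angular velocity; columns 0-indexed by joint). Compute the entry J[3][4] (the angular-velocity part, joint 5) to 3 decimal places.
axis z_4 = (0.5000,0.8660,-0.0000); lever o_n−o_4 = (-5.9641,-2.3301,5.0000)
cross product → J_v[:, 4] = (4.3301,-2.5000,4.0000)
J_ω[:, 4] = z_4
entry J[3][4] = 0.5000

0.500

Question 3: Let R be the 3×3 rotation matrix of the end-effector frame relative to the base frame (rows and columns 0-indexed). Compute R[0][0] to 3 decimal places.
End-effector x-axis (col 0 of R) = (-0.5000,-0.8660,0.0000)
R[0][0] = -0.5000

-0.500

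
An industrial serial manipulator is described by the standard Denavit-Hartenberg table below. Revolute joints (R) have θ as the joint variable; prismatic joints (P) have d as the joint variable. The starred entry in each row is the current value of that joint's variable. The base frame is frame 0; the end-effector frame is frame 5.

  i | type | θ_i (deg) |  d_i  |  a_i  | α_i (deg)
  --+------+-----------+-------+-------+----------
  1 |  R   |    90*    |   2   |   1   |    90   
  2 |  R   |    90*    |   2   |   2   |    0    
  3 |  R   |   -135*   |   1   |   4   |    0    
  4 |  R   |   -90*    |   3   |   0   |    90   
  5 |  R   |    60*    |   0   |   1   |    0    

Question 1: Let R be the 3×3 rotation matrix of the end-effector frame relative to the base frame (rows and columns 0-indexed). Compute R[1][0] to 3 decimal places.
End-effector x-axis (col 0 of R) = (0.8660,-0.3536,-0.3536)
R[1][0] = -0.3536

-0.354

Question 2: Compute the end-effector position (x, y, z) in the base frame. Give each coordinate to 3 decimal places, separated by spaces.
after link 1: o_1 = (0.0000, 1.0000, 2.0000)
after link 2: o_2 = (2.0000, 1.0000, 4.0000)
after link 3: o_3 = (3.0000, 3.8284, 1.1716)
after link 4: o_4 = (6.0000, 3.8284, 1.1716)
after link 5: o_5 = (6.8660, 3.4749, 0.8180)

6.866 3.475 0.818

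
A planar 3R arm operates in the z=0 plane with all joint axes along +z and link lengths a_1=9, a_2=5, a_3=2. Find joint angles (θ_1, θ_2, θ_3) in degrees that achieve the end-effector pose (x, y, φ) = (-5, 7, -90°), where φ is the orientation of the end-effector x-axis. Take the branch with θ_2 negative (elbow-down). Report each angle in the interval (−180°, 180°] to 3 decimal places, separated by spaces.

148.109 -90.000 -148.109

wrist centre = target − a_3·(cos φ, sin φ) = (-5.0000, 9.0000)
cos θ_2 = (106.0000−9²−5²)/(2·9·5) = 0.0000; θ_2 = -90.0000° (elbow-down)
β = atan2(9.0000,-5.0000) = 119.0546°; ψ = atan2(-5.0000,9.0000) = -29.0546°
θ_1 = β − ψ = 148.1092°
θ_3 = φ − θ_1 − θ_2 = -148.1092° (wrapped to (-180°,180°])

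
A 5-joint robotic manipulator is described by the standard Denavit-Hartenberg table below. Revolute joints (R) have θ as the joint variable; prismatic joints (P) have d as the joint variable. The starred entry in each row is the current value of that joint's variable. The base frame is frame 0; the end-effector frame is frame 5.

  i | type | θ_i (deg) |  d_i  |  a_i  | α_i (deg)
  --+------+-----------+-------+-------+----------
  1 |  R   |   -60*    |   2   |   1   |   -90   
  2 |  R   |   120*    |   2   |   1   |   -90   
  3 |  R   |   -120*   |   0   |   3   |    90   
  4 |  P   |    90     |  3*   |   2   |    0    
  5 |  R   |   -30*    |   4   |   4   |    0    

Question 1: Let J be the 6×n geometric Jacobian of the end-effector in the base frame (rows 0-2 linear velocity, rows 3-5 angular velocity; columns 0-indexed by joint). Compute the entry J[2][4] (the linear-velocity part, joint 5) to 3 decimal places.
axis z_4 = (-0.2165,-0.6250,0.7500); lever o_n−o_4 = (-0.6160,0.5311,5.5981)
cross product → J_v[:, 4] = (-3.8971,0.7500,-0.5000)
J_ω[:, 4] = z_4
entry J[2][4] = -0.5000

-0.500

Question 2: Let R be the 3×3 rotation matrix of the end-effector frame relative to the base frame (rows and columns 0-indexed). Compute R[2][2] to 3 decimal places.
End-effector z-axis (col 2 of R) = (-0.2165,-0.6250,0.7500)
R[2][2] = 0.7500

0.750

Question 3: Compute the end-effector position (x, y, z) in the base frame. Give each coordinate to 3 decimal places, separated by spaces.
after link 1: o_1 = (0.5000, -0.8660, 2.0000)
after link 2: o_2 = (1.9821, 0.5670, 1.1340)
after link 3: o_3 = (4.6071, 1.2165, 2.4330)
after link 4: o_4 = (3.0915, 0.8415, 5.6830)
after link 5: o_5 = (2.4755, 1.3726, 11.2811)

2.475 1.373 11.281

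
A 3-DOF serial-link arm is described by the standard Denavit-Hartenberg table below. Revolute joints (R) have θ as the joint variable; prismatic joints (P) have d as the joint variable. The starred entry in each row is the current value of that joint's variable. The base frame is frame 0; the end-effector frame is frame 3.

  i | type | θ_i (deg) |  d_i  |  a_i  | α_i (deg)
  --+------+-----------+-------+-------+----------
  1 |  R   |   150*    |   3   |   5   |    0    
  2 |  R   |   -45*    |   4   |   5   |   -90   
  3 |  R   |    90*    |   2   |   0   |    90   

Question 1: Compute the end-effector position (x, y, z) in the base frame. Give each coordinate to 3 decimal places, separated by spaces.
-7.556 6.812 7.000

after link 1: o_1 = (-4.3301, 2.5000, 3.0000)
after link 2: o_2 = (-5.6242, 7.3296, 7.0000)
after link 3: o_3 = (-7.5561, 6.8120, 7.0000)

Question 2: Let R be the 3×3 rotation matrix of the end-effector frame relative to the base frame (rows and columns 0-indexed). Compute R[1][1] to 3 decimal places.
End-effector y-axis (col 1 of R) = (-0.9659,-0.2588,0.0000)
R[1][1] = -0.2588

-0.259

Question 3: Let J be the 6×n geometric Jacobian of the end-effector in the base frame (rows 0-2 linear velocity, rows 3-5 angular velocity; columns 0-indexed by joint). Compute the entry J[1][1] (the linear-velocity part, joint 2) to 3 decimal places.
-3.226

axis z_1 = (0.0000,0.0000,1.0000); lever o_n−o_1 = (-3.2259,4.3120,4.0000)
cross product → J_v[:, 1] = (-4.3120,-3.2259,0.0000)
J_ω[:, 1] = z_1
entry J[1][1] = -3.2259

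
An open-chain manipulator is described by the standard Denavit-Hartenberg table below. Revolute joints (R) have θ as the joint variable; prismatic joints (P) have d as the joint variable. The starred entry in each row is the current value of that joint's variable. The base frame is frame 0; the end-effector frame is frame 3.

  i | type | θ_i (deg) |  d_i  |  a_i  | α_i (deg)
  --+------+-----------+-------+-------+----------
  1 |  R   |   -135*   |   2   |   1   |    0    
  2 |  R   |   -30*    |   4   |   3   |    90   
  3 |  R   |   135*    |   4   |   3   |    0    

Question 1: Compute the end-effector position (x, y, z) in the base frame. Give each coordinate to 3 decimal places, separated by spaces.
after link 1: o_1 = (-0.7071, -0.7071, 2.0000)
after link 2: o_2 = (-3.6049, -1.4836, 6.0000)
after link 3: o_3 = (-2.5911, 2.9292, 8.1213)

-2.591 2.929 8.121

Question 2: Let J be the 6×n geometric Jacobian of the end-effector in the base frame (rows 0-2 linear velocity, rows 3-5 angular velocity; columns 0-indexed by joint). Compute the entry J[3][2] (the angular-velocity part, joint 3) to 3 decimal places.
-0.259

axis z_2 = (-0.2588,0.9659,0.0000); lever o_n−o_2 = (1.0138,4.4127,2.1213)
cross product → J_v[:, 2] = (2.0490,0.5490,-2.1213)
J_ω[:, 2] = z_2
entry J[3][2] = -0.2588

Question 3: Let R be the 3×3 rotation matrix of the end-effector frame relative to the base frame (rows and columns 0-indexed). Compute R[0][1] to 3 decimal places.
End-effector y-axis (col 1 of R) = (0.6830,0.1830,-0.7071)
R[0][1] = 0.6830

0.683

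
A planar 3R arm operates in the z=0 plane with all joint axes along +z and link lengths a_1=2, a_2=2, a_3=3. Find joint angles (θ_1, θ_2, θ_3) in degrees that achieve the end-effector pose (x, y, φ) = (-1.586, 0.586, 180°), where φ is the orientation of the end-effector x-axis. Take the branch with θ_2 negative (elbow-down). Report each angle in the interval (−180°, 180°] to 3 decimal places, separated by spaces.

90.012 -135.004 -135.009

wrist centre = target − a_3·(cos φ, sin φ) = (1.4140, 0.5860)
cos θ_2 = (2.3428−2²−2²)/(2·2·2) = -0.7072; θ_2 = -135.0036° (elbow-down)
β = atan2(0.5860,1.4140) = 22.5104°; ψ = atan2(-1.4141,0.5857) = -67.5018°
θ_1 = β − ψ = 90.0122°
θ_3 = φ − θ_1 − θ_2 = -135.0087° (wrapped to (-180°,180°])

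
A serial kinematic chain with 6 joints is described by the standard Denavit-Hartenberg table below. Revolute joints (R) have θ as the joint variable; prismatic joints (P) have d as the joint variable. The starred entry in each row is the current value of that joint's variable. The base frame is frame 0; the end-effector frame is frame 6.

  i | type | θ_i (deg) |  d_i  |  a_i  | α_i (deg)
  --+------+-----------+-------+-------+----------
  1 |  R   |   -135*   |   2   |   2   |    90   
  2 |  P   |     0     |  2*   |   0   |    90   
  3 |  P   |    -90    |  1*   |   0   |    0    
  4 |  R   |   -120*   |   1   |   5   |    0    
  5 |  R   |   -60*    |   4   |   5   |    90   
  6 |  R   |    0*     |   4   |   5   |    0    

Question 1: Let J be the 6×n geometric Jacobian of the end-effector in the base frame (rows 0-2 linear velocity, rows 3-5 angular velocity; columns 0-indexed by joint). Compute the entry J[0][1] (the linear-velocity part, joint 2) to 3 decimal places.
prismatic axis z_1 = (-0.7071,0.7071,0.0000)
J_v[:, 1] = z_1; J_ω[:, 1] = (0,0,0)
entry J[0][1] = -0.7071

-0.707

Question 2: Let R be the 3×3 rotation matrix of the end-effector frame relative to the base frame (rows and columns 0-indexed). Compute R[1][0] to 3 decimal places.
0.707

End-effector x-axis (col 0 of R) = (-0.7071,0.7071,0.0000)
R[1][0] = 0.7071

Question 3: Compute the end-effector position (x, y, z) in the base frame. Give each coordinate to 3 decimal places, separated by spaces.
after link 1: o_1 = (-1.4142, -1.4142, 2.0000)
after link 2: o_2 = (-2.8284, -0.0000, 2.0000)
after link 3: o_3 = (-2.8284, -0.0000, 1.0000)
after link 4: o_4 = (-1.5343, 4.8296, 0.0000)
after link 5: o_5 = (-5.0699, 8.3652, -4.0000)
after link 6: o_6 = (-11.4338, 9.0723, -4.0000)

-11.434 9.072 -4.000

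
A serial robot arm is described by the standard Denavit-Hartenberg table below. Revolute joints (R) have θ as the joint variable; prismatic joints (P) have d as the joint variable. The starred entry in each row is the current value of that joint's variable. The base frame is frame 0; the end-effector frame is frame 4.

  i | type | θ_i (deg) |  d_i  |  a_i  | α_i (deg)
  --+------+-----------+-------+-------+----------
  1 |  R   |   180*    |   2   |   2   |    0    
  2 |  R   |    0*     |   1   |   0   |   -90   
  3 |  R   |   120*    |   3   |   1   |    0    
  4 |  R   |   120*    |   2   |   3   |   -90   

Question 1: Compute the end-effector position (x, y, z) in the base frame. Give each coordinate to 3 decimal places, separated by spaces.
after link 1: o_1 = (-2.0000, 0.0000, 2.0000)
after link 2: o_2 = (-2.0000, 0.0000, 3.0000)
after link 3: o_3 = (-1.5000, -3.0000, 2.1340)
after link 4: o_4 = (-0.0000, -5.0000, 4.7321)

-0.000 -5.000 4.732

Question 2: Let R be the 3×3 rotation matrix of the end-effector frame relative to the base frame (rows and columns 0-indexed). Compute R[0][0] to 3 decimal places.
0.500

End-effector x-axis (col 0 of R) = (0.5000,-0.0000,0.8660)
R[0][0] = 0.5000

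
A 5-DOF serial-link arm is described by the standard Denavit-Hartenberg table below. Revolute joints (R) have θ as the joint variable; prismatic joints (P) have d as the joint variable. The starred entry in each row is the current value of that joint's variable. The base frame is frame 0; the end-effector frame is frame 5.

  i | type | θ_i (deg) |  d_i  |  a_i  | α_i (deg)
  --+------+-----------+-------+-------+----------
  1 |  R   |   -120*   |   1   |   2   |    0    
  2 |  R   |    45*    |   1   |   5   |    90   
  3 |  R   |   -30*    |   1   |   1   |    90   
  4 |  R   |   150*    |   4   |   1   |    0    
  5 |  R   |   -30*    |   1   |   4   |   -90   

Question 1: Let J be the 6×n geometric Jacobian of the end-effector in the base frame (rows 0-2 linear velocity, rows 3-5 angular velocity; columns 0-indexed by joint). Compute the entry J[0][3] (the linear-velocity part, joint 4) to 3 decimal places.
1.880

axis z_3 = (-0.1294,0.4830,-0.8660); lever o_n−o_3 = (-5.1185,3.7863,-2.8971)
cross product → J_v[:, 3] = (1.8798,4.0578,1.9821)
J_ω[:, 3] = z_3
entry J[0][3] = 1.8798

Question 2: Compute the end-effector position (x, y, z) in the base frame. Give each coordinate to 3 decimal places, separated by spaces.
-5.566 -3.871 -1.397

after link 1: o_1 = (-1.0000, -1.7321, 1.0000)
after link 2: o_2 = (0.2941, -6.5617, 2.0000)
after link 3: o_3 = (-0.4477, -7.6570, 1.5000)
after link 4: o_4 = (-1.6424, -5.1301, -1.5311)
after link 5: o_5 = (-5.5662, -3.8707, -1.3971)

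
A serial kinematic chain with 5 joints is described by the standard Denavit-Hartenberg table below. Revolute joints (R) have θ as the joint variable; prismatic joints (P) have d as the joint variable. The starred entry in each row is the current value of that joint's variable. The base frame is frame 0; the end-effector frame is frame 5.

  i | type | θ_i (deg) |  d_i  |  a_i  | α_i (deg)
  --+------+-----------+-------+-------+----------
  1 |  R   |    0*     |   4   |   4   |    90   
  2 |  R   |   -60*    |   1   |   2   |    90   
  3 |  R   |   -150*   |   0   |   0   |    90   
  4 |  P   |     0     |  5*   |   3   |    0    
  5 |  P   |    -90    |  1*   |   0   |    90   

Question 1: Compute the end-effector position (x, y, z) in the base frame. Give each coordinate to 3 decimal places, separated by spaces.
after link 1: o_1 = (4.0000, 0.0000, 4.0000)
after link 2: o_2 = (5.0000, -1.0000, 2.2679)
after link 3: o_3 = (5.0000, -1.0000, 2.2679)
after link 4: o_4 = (2.4510, -3.8301, 6.6830)
after link 5: o_5 = (2.2010, -4.6962, 7.1160)

2.201 -4.696 7.116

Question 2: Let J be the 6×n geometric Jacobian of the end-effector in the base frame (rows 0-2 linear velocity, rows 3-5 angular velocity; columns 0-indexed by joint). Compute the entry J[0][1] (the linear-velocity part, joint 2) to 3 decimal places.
axis z_1 = (0.0000,-1.0000,0.0000); lever o_n−o_1 = (-1.7990,-4.6962,3.1160)
cross product → J_v[:, 1] = (-3.1160,-0.0000,-1.7990)
J_ω[:, 1] = z_1
entry J[0][1] = -3.1160

-3.116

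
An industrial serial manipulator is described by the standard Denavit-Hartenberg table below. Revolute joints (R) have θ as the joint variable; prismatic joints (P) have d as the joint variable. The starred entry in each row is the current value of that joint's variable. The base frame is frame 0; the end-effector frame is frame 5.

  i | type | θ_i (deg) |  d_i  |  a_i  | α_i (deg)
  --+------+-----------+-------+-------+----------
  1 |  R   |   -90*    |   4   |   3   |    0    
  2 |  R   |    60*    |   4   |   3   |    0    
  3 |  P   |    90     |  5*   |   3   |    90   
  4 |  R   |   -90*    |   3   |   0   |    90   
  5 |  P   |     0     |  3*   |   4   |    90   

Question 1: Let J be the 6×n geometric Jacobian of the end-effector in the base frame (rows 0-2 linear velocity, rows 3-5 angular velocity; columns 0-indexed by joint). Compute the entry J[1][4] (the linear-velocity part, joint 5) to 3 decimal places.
prismatic axis z_4 = (-0.5000,-0.8660,-0.0000)
J_v[:, 4] = z_4; J_ω[:, 4] = (0,0,0)
entry J[1][4] = -0.8660

-0.866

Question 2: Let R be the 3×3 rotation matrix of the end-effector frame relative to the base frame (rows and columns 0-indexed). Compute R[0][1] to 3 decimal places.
-0.500

End-effector y-axis (col 1 of R) = (-0.5000,-0.8660,-0.0000)
R[0][1] = -0.5000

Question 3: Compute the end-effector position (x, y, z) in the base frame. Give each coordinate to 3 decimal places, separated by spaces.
after link 1: o_1 = (0.0000, -3.0000, 4.0000)
after link 2: o_2 = (2.5981, -4.5000, 8.0000)
after link 3: o_3 = (4.0981, -1.9019, 13.0000)
after link 4: o_4 = (6.6962, -3.4019, 13.0000)
after link 5: o_5 = (5.1962, -6.0000, 9.0000)

5.196 -6.000 9.000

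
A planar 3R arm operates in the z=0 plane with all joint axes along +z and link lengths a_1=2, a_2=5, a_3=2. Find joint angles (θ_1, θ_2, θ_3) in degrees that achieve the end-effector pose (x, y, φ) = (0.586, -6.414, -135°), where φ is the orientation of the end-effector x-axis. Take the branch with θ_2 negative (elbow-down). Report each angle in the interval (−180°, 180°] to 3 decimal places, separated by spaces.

wrist centre = target − a_3·(cos φ, sin φ) = (2.0002, -4.9998)
cos θ_2 = (28.9987−2²−5²)/(2·2·5) = -0.0001; θ_2 = -90.0037° (elbow-down)
β = atan2(-4.9998,2.0002) = -68.1956°; ψ = atan2(-5.0000,1.9997) = -68.2018°
θ_1 = β − ψ = 0.0061°
θ_3 = φ − θ_1 − θ_2 = -45.0024° (wrapped to (-180°,180°])

0.006 -90.004 -45.002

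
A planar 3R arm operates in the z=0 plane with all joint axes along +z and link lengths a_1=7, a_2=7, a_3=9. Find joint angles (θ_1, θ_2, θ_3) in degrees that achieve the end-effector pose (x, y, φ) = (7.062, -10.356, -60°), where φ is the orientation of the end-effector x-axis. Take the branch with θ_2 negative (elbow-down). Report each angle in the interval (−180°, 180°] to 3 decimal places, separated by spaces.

30.004 -150.004 59.999

wrist centre = target − a_3·(cos φ, sin φ) = (2.5620, -2.5618)
cos θ_2 = (13.1265−7²−7²)/(2·7·7) = -0.8661; θ_2 = -150.0035° (elbow-down)
β = atan2(-2.5618,2.5620) = -44.9974°; ψ = atan2(-3.4996,0.9376) = -75.0018°
θ_1 = β − ψ = 30.0043°
θ_3 = φ − θ_1 − θ_2 = 59.9992° (wrapped to (-180°,180°])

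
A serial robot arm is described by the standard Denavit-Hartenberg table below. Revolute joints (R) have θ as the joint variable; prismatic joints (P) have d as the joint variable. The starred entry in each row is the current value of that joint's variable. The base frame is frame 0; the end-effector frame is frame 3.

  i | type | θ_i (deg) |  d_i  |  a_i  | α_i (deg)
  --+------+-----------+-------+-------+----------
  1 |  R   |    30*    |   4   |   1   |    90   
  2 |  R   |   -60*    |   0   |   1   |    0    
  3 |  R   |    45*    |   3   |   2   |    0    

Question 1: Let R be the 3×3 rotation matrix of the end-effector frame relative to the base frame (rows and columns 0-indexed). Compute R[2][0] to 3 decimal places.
End-effector x-axis (col 0 of R) = (0.8365,0.4830,-0.2588)
R[2][0] = -0.2588

-0.259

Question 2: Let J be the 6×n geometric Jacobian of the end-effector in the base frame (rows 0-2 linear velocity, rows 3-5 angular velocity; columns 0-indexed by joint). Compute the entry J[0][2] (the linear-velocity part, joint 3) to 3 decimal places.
axis z_2 = (0.5000,-0.8660,0.0000); lever o_n−o_2 = (3.1730,-1.6322,-0.5176)
cross product → J_v[:, 2] = (0.4483,0.2588,1.9319)
J_ω[:, 2] = z_2
entry J[0][2] = 0.4483

0.448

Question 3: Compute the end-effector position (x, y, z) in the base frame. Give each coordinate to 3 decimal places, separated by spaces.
after link 1: o_1 = (0.8660, 0.5000, 4.0000)
after link 2: o_2 = (1.2990, 0.7500, 3.1340)
after link 3: o_3 = (4.4721, -0.8822, 2.6163)

4.472 -0.882 2.616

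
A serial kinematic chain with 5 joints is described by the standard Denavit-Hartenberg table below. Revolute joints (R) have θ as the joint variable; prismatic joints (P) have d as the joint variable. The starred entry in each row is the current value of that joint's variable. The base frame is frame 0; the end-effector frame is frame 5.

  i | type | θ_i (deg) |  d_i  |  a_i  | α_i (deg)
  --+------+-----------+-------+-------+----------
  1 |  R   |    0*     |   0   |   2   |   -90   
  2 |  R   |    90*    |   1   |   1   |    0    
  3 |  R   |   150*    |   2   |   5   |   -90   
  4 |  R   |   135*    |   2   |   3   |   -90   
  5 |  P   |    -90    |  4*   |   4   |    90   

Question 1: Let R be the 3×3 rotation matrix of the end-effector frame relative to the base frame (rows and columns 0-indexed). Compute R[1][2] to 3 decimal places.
End-effector z-axis (col 2 of R) = (-0.3536,0.7071,0.6124)
R[1][2] = 0.7071

0.707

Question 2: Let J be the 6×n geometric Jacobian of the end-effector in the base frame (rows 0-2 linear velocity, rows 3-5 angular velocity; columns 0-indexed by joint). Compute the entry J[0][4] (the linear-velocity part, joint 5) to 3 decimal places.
prismatic axis z_4 = (0.3536,0.7071,-0.6124)
J_v[:, 4] = z_4; J_ω[:, 4] = (0,0,0)
entry J[0][4] = 0.3536

0.354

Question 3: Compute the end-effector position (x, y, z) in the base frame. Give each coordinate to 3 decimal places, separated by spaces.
7.171 3.707 2.044

after link 1: o_1 = (2.0000, 0.0000, 0.0000)
after link 2: o_2 = (2.0000, 1.0000, -1.0000)
after link 3: o_3 = (-0.5000, 3.0000, 3.3301)
after link 4: o_4 = (2.2927, 0.8787, 2.4930)
after link 5: o_5 = (7.1710, 3.7071, 2.0435)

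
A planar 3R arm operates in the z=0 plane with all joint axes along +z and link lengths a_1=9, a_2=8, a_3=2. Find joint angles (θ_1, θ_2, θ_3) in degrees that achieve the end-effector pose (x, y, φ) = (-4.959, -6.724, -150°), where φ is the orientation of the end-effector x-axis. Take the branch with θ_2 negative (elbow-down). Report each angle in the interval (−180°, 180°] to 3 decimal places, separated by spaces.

wrist centre = target − a_3·(cos φ, sin φ) = (-3.2269, -5.7240)
cos θ_2 = (43.1774−9²−8²)/(2·9·8) = -0.7071; θ_2 = -134.9996° (elbow-down)
β = atan2(-5.7240,-3.2269) = -119.4125°; ψ = atan2(-5.6569,3.3432) = -59.4172°
θ_1 = β − ψ = -59.9953°
θ_3 = φ − θ_1 − θ_2 = 44.9948° (wrapped to (-180°,180°])

-59.995 -135.000 44.995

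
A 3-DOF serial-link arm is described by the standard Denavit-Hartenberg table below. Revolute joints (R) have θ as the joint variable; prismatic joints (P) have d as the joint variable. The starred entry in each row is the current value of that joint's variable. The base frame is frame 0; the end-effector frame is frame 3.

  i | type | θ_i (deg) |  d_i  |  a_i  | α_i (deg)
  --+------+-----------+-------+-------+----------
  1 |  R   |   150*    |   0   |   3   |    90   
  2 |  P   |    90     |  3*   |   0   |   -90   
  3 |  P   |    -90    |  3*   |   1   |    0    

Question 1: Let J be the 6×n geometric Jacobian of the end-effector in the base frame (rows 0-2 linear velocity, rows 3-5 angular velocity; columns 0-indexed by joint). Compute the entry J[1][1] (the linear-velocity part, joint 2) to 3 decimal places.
prismatic axis z_1 = (0.5000,0.8660,0.0000)
J_v[:, 1] = z_1; J_ω[:, 1] = (0,0,0)
entry J[1][1] = 0.8660

0.866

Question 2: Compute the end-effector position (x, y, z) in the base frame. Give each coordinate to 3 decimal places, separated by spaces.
2.000 3.464 0.000

after link 1: o_1 = (-2.5981, 1.5000, 0.0000)
after link 2: o_2 = (-1.0981, 4.0981, 0.0000)
after link 3: o_3 = (2.0000, 3.4641, 0.0000)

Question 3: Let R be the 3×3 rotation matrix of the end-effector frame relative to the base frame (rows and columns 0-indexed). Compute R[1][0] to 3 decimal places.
0.866

End-effector x-axis (col 0 of R) = (0.5000,0.8660,0.0000)
R[1][0] = 0.8660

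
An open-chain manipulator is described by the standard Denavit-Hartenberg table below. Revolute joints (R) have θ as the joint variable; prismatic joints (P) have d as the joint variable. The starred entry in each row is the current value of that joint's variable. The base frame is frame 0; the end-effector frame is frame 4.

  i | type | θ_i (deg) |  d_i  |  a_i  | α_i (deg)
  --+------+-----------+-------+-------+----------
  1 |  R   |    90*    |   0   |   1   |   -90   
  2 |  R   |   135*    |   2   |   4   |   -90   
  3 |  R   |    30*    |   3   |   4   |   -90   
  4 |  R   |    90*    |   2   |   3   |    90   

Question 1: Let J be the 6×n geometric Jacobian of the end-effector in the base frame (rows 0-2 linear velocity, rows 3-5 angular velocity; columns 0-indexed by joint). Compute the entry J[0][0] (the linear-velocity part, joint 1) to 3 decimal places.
3.571

axis z_0 = ẑ; lever o_n−o_0 = (1.7321,-3.5708,-4.5708)
cross product → J_v[:, 0] = (3.5708,1.7321,-0.0000)
J_ω[:, 0] = z_0
entry J[0][0] = 3.5708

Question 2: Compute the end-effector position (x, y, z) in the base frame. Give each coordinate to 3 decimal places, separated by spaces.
1.732 -3.571 -4.571

after link 1: o_1 = (0.0000, 1.0000, 0.0000)
after link 2: o_2 = (-2.0000, -1.8284, -2.8284)
after link 3: o_3 = (-0.0000, -6.3992, -3.1566)
after link 4: o_4 = (1.7321, -3.5708, -4.5708)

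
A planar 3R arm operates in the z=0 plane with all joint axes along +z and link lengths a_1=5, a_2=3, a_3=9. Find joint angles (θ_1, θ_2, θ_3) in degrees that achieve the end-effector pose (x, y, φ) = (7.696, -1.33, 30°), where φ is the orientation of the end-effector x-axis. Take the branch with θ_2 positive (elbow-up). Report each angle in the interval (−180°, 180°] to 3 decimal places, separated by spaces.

wrist centre = target − a_3·(cos φ, sin φ) = (-0.0982, -5.8300)
cos θ_2 = (33.9985−5²−3²)/(2·5·3) = -0.0000; θ_2 = 90.0028° (elbow-up)
β = atan2(-5.8300,-0.0982) = -90.9653°; ψ = atan2(3.0000,4.9999) = 30.9645°
θ_1 = β − ψ = -121.9298°
θ_3 = φ − θ_1 − θ_2 = 61.9270° (wrapped to (-180°,180°])

-121.930 90.003 61.927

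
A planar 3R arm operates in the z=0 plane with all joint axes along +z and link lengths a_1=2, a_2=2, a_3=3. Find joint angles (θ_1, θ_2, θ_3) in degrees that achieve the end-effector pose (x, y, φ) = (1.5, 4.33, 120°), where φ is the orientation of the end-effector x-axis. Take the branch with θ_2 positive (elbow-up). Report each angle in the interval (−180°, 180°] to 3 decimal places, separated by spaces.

wrist centre = target − a_3·(cos φ, sin φ) = (3.0000, 1.7319)
cos θ_2 = (11.9996−2²−2²)/(2·2·2) = 0.4999; θ_2 = 60.0036° (elbow-up)
β = atan2(1.7319,3.0000) = 29.9982°; ψ = atan2(1.7321,2.9999) = 30.0018°
θ_1 = β − ψ = -0.0036°
θ_3 = φ − θ_1 − θ_2 = 60.0000° (wrapped to (-180°,180°])

-0.004 60.004 60.000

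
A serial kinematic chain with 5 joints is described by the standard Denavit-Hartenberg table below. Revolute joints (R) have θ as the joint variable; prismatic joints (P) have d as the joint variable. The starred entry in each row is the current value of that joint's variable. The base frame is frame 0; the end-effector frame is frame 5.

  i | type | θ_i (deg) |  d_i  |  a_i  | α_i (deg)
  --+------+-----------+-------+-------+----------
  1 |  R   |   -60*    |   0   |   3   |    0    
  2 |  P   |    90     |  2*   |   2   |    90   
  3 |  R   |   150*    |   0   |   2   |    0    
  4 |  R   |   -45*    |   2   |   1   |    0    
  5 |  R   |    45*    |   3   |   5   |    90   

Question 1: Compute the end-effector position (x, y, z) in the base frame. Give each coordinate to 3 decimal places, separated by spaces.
0.258 -9.089 6.466

after link 1: o_1 = (1.5000, -2.5981, 0.0000)
after link 2: o_2 = (3.2321, -1.5981, 2.0000)
after link 3: o_3 = (1.7321, -2.4641, 3.0000)
after link 4: o_4 = (2.5079, -4.3256, 3.9659)
after link 5: o_5 = (0.2579, -9.0887, 6.4659)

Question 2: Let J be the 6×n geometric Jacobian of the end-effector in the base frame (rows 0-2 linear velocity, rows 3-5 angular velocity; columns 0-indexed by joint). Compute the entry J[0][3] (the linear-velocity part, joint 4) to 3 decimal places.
axis z_3 = (0.5000,-0.8660,0.0000); lever o_n−o_3 = (-1.4741,-6.6246,3.4659)
cross product → J_v[:, 3] = (-3.0016,-1.7330,-4.5889)
J_ω[:, 3] = z_3
entry J[0][3] = -3.0016

-3.002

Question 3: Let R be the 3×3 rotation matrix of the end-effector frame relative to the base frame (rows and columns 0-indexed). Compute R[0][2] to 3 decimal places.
0.433

End-effector z-axis (col 2 of R) = (0.4330,0.2500,0.8660)
R[0][2] = 0.4330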